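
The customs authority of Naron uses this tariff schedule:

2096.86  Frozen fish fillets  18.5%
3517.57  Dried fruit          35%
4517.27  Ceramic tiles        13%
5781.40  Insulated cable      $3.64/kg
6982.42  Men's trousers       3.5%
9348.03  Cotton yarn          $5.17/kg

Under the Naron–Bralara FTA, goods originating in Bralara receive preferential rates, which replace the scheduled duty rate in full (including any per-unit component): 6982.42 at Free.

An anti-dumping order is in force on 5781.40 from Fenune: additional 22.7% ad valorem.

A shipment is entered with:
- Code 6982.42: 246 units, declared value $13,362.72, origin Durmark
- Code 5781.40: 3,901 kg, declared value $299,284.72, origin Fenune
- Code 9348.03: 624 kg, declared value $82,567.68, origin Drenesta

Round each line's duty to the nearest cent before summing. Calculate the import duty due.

Line 1 (6982.42, Durmark, 246 units, $13,362.72):
Base rate for 6982.42 is 3.5%.
6982.42 has an FTA preferential rate, but origin Durmark is not Bralara; base rate stands.
Duty = $13,362.72 × 3.5% = $467.70.
Line 2 (5781.40, Fenune, 3,901 kg, $299,284.72):
Base rate for 5781.40 is $3.64/kg.
Additional duty on 5781.40 from Fenune: +22.7% ad valorem. Applied ad valorem rate = 22.7%.
Duty = $299,284.72 × 22.7% + 3,901 × $3.64 = $82,137.27.
Line 3 (9348.03, Drenesta, 624 kg, $82,567.68):
Base rate for 9348.03 is $5.17/kg.
Duty = 624 × $5.17 = $3,226.08.
Total = $467.70 + $82,137.27 + $3,226.08 = $85,831.05.

$85,831.05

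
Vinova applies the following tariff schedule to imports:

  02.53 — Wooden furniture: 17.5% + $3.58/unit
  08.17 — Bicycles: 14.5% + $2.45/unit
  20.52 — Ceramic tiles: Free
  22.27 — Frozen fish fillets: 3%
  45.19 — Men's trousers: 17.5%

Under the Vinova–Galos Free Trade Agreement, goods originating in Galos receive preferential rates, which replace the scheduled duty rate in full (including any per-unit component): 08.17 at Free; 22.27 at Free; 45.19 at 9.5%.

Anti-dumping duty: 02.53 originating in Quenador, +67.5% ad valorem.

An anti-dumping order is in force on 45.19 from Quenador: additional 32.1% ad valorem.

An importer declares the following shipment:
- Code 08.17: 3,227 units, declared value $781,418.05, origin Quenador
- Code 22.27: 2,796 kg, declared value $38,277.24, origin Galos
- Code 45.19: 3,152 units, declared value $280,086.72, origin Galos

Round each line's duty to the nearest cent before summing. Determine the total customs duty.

$147,820.01

Line 1 (08.17, Quenador, 3,227 units, $781,418.05):
Base rate for 08.17 is 14.5% + $2.45/unit.
08.17 has an FTA preferential rate, but origin Quenador is not Galos; base rate stands.
Duty = $781,418.05 × 14.5% + 3,227 × $2.45 = $121,211.77.
Line 2 (22.27, Galos, 2,796 kg, $38,277.24):
Base rate for 22.27 is 3%.
Origin Galos qualifies under the Vinova–Galos agreement and 22.27 is covered: preferential rate Free applies instead.
Duty = $38,277.24 × 0% = $0.00.
Line 3 (45.19, Galos, 3,152 units, $280,086.72):
Base rate for 45.19 is 17.5%.
Origin Galos qualifies under the Vinova–Galos agreement and 45.19 is covered: preferential rate 9.5% applies instead.
The additional-duty order on 45.19 targets Quenador, not Galos; it does not apply.
Duty = $280,086.72 × 9.5% = $26,608.24.
Total = $121,211.77 + $0.00 + $26,608.24 = $147,820.01.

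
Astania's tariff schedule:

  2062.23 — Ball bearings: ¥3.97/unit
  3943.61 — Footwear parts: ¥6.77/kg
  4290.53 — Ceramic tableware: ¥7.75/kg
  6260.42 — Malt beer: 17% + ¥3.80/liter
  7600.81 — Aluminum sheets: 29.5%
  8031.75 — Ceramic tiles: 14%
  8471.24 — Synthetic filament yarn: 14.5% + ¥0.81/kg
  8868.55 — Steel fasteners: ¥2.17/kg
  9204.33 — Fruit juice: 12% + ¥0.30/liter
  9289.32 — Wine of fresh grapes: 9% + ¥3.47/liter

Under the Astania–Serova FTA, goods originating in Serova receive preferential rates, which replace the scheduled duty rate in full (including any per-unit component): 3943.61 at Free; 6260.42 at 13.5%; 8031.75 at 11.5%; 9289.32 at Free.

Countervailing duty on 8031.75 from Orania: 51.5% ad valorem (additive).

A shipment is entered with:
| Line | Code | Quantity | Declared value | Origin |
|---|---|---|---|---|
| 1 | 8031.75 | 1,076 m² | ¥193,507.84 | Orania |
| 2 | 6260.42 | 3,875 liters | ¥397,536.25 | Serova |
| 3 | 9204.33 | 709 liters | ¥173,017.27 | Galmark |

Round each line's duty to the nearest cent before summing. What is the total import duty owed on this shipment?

Line 1 (8031.75, Orania, 1,076 m², ¥193,507.84):
Base rate for 8031.75 is 14%.
8031.75 has an FTA preferential rate, but origin Orania is not Serova; base rate stands.
Additional duty on 8031.75 from Orania: +51.5%. Applied ad valorem rate: 14% + 51.5% = 65.5%.
Duty = ¥193,507.84 × 65.5% = ¥126,747.64.
Line 2 (6260.42, Serova, 3,875 liters, ¥397,536.25):
Base rate for 6260.42 is 17% + ¥3.80/liter.
Origin Serova qualifies under the Astania–Serova agreement and 6260.42 is covered: preferential rate 13.5% applies instead.
Duty = ¥397,536.25 × 13.5% = ¥53,667.39.
Line 3 (9204.33, Galmark, 709 liters, ¥173,017.27):
Base rate for 9204.33 is 12% + ¥0.30/liter.
Duty = ¥173,017.27 × 12% + 709 × ¥0.30 = ¥20,974.77.
Total = ¥126,747.64 + ¥53,667.39 + ¥20,974.77 = ¥201,389.80.

¥201,389.80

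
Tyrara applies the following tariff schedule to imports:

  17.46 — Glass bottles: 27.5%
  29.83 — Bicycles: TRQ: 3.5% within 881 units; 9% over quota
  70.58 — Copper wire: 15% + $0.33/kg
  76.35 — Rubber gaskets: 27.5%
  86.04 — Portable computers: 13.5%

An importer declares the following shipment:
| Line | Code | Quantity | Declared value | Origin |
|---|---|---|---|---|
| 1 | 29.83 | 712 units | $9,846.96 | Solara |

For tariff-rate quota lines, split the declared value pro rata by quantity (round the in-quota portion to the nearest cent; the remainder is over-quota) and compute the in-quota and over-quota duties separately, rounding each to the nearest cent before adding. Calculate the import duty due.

Line 1 (29.83, Solara, 712 units, $9,846.96):
Code 29.83 is under a tariff-rate quota (threshold 881 units). Quantity 712 units is within the quota, so the in-quota rate 3.5% applies to the full value.
Duty = $9,846.96 × 3.5% = $344.64.

$344.64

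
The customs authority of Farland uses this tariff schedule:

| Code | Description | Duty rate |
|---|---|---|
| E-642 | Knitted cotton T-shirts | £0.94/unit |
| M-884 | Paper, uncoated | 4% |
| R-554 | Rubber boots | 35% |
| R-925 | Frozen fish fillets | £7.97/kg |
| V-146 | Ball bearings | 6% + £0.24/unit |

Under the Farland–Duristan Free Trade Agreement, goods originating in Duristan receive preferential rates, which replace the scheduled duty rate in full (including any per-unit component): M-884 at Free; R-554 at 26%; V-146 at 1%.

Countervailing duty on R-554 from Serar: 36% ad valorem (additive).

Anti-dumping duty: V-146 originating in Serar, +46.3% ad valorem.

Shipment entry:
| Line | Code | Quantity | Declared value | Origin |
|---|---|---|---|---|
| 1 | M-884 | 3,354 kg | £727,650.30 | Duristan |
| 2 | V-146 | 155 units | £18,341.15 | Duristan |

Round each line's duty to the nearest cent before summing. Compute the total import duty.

Line 1 (M-884, Duristan, 3,354 kg, £727,650.30):
Base rate for M-884 is 4%.
Origin Duristan qualifies under the Farland–Duristan agreement and M-884 is covered: preferential rate Free applies instead.
Duty = £727,650.30 × 0% = £0.00.
Line 2 (V-146, Duristan, 155 units, £18,341.15):
Base rate for V-146 is 6% + £0.24/unit.
Origin Duristan qualifies under the Farland–Duristan agreement and V-146 is covered: preferential rate 1% applies instead.
The additional-duty order on V-146 targets Serar, not Duristan; it does not apply.
Duty = £18,341.15 × 1% = £183.41.
Total = £0.00 + £183.41 = £183.41.

£183.41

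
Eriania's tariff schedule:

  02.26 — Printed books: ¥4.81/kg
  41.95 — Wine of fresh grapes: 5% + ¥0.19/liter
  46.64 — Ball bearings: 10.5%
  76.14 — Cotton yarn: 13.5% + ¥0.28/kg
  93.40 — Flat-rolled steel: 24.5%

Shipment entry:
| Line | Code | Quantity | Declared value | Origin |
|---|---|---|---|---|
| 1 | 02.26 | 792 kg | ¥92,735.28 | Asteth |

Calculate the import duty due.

¥3,809.52

Line 1 (02.26, Asteth, 792 kg, ¥92,735.28):
Base rate for 02.26 is ¥4.81/kg.
Duty = 792 × ¥4.81 = ¥3,809.52.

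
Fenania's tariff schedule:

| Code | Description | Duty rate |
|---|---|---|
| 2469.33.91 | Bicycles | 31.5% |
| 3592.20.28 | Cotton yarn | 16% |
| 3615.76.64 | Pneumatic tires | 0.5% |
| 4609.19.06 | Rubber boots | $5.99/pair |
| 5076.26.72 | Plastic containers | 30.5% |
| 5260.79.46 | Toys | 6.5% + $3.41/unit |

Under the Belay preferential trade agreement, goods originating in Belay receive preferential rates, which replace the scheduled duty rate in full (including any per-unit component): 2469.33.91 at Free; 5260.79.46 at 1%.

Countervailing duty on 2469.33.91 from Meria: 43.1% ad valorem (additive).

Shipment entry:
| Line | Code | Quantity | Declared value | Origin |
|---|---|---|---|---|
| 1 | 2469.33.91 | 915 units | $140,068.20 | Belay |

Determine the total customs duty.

Line 1 (2469.33.91, Belay, 915 units, $140,068.20):
Base rate for 2469.33.91 is 31.5%.
Origin Belay qualifies under the Fenania–Belay agreement and 2469.33.91 is covered: preferential rate Free applies instead.
The additional-duty order on 2469.33.91 targets Meria, not Belay; it does not apply.
Duty = $140,068.20 × 0% = $0.00.

$0.00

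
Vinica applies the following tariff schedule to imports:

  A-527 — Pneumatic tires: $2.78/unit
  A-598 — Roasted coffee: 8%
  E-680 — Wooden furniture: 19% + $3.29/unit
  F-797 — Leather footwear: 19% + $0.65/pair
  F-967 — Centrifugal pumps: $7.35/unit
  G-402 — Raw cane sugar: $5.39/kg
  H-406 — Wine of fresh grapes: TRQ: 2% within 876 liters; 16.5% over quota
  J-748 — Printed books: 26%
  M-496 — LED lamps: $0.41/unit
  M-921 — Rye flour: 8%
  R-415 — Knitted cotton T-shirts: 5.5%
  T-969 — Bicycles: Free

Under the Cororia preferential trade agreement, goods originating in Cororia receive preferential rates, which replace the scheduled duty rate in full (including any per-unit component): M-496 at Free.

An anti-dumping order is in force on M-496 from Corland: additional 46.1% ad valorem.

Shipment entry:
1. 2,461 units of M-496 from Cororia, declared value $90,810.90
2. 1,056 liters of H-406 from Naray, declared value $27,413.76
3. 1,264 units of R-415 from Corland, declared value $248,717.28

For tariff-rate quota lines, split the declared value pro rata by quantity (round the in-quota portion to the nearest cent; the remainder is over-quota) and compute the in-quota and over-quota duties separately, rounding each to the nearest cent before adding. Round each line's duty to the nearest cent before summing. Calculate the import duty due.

Line 1 (M-496, Cororia, 2,461 units, $90,810.90):
Base rate for M-496 is $0.41/unit.
Origin Cororia qualifies under the Vinica–Cororia agreement and M-496 is covered: preferential rate Free applies instead.
The additional-duty order on M-496 targets Corland, not Cororia; it does not apply.
Duty = $90,810.90 × 0% = $0.00.
Line 2 (H-406, Naray, 1,056 liters, $27,413.76):
Code H-406 is under a tariff-rate quota (threshold 876 liters). In-quota: 876 liters at 2%; over-quota: 180 liters at 16.5%.
Pro-rata value split: in-quota = $27,413.76 × 876/1,056 = $22,740.96; over-quota = $27,413.76 − $22,740.96 = $4,672.80.
In-quota duty = $22,740.96 × 2% = $454.82. Over-quota duty = $4,672.80 × 16.5% = $771.01.
Line duty = $454.82 + $771.01 = $1,225.83.
Line 3 (R-415, Corland, 1,264 units, $248,717.28):
Base rate for R-415 is 5.5%.
Duty = $248,717.28 × 5.5% = $13,679.45.
Total = $0.00 + $1,225.83 + $13,679.45 = $14,905.28.

$14,905.28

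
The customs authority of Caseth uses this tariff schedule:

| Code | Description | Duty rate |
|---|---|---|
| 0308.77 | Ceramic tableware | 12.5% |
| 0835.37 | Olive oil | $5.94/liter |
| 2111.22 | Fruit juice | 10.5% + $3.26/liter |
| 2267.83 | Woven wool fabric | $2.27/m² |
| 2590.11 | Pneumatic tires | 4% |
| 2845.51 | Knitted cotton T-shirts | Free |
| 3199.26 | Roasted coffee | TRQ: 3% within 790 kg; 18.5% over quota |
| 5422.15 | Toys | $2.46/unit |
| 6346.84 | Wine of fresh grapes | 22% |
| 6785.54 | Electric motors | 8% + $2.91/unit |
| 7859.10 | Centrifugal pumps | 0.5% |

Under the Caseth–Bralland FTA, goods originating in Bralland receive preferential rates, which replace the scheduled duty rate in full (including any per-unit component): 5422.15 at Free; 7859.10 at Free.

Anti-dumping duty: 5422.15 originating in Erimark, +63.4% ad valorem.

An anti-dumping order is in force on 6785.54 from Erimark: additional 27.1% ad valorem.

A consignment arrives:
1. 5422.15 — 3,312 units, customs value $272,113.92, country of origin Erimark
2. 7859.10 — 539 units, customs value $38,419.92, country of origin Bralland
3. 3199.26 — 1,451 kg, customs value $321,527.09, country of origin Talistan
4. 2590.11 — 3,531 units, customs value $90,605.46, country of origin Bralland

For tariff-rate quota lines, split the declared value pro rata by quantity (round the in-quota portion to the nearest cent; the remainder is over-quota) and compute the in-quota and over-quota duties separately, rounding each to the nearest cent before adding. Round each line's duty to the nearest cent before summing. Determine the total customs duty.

$216,640.78

Line 1 (5422.15, Erimark, 3,312 units, $272,113.92):
Base rate for 5422.15 is $2.46/unit.
5422.15 has an FTA preferential rate, but origin Erimark is not Bralland; base rate stands.
Additional duty on 5422.15 from Erimark: +63.4% ad valorem. Applied ad valorem rate = 63.4%.
Duty = $272,113.92 × 63.4% + 3,312 × $2.46 = $180,667.75.
Line 2 (7859.10, Bralland, 539 units, $38,419.92):
Base rate for 7859.10 is 0.5%.
Origin Bralland qualifies under the Caseth–Bralland agreement and 7859.10 is covered: preferential rate Free applies instead.
Duty = $38,419.92 × 0% = $0.00.
Line 3 (3199.26, Talistan, 1,451 kg, $321,527.09):
Code 3199.26 is under a tariff-rate quota (threshold 790 kg). In-quota: 790 kg at 3%; over-quota: 661 kg at 18.5%.
Pro-rata value split: in-quota = $321,527.09 × 790/1,451 = $175,056.10; over-quota = $321,527.09 − $175,056.10 = $146,470.99.
In-quota duty = $175,056.10 × 3% = $5,251.68. Over-quota duty = $146,470.99 × 18.5% = $27,097.13.
Line duty = $5,251.68 + $27,097.13 = $32,348.81.
Line 4 (2590.11, Bralland, 3,531 units, $90,605.46):
Base rate for 2590.11 is 4%.
Origin Bralland is the FTA partner but 2590.11 is not on the preference list; base rate stands.
Duty = $90,605.46 × 4% = $3,624.22.
Total = $180,667.75 + $0.00 + $32,348.81 + $3,624.22 = $216,640.78.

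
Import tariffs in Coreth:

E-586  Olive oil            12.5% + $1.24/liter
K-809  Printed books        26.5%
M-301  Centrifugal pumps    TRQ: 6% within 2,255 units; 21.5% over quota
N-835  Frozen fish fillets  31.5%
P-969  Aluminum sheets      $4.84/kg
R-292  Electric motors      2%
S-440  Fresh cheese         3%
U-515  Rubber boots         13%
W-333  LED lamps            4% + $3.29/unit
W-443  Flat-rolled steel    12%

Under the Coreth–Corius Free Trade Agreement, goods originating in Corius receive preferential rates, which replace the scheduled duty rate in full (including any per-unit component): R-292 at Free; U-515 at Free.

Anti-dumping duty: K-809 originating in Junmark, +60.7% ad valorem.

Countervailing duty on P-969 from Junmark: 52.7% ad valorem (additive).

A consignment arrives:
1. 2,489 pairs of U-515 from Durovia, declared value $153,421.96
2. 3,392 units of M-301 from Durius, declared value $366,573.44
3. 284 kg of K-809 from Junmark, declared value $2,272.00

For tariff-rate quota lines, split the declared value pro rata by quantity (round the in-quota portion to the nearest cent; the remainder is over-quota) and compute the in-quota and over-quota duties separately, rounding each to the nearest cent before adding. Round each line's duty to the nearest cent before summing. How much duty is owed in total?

$62,966.15

Line 1 (U-515, Durovia, 2,489 pairs, $153,421.96):
Base rate for U-515 is 13%.
U-515 has an FTA preferential rate, but origin Durovia is not Corius; base rate stands.
Duty = $153,421.96 × 13% = $19,944.85.
Line 2 (M-301, Durius, 3,392 units, $366,573.44):
Code M-301 is under a tariff-rate quota (threshold 2,255 units). In-quota: 2,255 units at 6%; over-quota: 1,137 units at 21.5%.
Pro-rata value split: in-quota = $366,573.44 × 2,255/3,392 = $243,697.85; over-quota = $366,573.44 − $243,697.85 = $122,875.59.
In-quota duty = $243,697.85 × 6% = $14,621.87. Over-quota duty = $122,875.59 × 21.5% = $26,418.25.
Line duty = $14,621.87 + $26,418.25 = $41,040.12.
Line 3 (K-809, Junmark, 284 kg, $2,272.00):
Base rate for K-809 is 26.5%.
Additional duty on K-809 from Junmark: +60.7%. Applied ad valorem rate: 26.5% + 60.7% = 87.2%.
Duty = $2,272.00 × 87.2% = $1,981.18.
Total = $19,944.85 + $41,040.12 + $1,981.18 = $62,966.15.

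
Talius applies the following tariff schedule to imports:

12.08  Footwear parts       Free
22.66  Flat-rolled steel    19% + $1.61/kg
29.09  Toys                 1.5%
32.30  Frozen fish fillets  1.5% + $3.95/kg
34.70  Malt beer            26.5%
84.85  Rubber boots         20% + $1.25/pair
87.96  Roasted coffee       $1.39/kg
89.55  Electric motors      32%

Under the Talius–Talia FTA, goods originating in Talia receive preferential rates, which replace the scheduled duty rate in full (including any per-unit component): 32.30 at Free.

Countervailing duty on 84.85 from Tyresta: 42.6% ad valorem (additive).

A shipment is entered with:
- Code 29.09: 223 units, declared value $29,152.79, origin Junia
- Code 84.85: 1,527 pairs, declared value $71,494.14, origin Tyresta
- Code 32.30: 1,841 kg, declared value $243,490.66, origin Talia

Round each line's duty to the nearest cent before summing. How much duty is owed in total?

Line 1 (29.09, Junia, 223 units, $29,152.79):
Base rate for 29.09 is 1.5%.
Duty = $29,152.79 × 1.5% = $437.29.
Line 2 (84.85, Tyresta, 1,527 pairs, $71,494.14):
Base rate for 84.85 is 20% + $1.25/pair.
Additional duty on 84.85 from Tyresta: +42.6%. Applied ad valorem rate: 20% + 42.6% = 62.6%.
Duty = $71,494.14 × 62.6% + 1,527 × $1.25 = $46,664.08.
Line 3 (32.30, Talia, 1,841 kg, $243,490.66):
Base rate for 32.30 is 1.5% + $3.95/kg.
Origin Talia qualifies under the Talius–Talia agreement and 32.30 is covered: preferential rate Free applies instead.
Duty = $243,490.66 × 0% = $0.00.
Total = $437.29 + $46,664.08 + $0.00 = $47,101.37.

$47,101.37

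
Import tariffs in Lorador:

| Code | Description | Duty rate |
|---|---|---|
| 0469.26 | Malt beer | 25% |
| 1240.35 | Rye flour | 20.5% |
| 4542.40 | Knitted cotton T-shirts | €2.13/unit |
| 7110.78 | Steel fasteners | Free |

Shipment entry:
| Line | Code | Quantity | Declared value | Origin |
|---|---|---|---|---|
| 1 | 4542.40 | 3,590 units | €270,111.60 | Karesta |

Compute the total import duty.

Line 1 (4542.40, Karesta, 3,590 units, €270,111.60):
Base rate for 4542.40 is €2.13/unit.
Duty = 3,590 × €2.13 = €7,646.70.

€7,646.70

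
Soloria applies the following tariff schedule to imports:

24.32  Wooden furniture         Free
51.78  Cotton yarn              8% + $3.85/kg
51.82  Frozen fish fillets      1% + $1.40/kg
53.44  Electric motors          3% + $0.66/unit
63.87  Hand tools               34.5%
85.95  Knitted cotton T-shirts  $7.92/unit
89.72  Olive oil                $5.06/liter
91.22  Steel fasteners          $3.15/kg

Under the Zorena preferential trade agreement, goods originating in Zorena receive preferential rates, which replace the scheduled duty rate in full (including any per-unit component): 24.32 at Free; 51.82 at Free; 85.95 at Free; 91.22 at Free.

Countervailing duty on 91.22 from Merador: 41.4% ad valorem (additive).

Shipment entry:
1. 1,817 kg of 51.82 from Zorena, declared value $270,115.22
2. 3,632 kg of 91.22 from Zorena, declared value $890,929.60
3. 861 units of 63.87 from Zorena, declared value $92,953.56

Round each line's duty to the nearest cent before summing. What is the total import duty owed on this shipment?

$32,068.98

Line 1 (51.82, Zorena, 1,817 kg, $270,115.22):
Base rate for 51.82 is 1% + $1.40/kg.
Origin Zorena qualifies under the Soloria–Zorena agreement and 51.82 is covered: preferential rate Free applies instead.
Duty = $270,115.22 × 0% = $0.00.
Line 2 (91.22, Zorena, 3,632 kg, $890,929.60):
Base rate for 91.22 is $3.15/kg.
Origin Zorena qualifies under the Soloria–Zorena agreement and 91.22 is covered: preferential rate Free applies instead.
The additional-duty order on 91.22 targets Merador, not Zorena; it does not apply.
Duty = $890,929.60 × 0% = $0.00.
Line 3 (63.87, Zorena, 861 units, $92,953.56):
Base rate for 63.87 is 34.5%.
Origin Zorena is the FTA partner but 63.87 is not on the preference list; base rate stands.
Duty = $92,953.56 × 34.5% = $32,068.98.
Total = $0.00 + $0.00 + $32,068.98 = $32,068.98.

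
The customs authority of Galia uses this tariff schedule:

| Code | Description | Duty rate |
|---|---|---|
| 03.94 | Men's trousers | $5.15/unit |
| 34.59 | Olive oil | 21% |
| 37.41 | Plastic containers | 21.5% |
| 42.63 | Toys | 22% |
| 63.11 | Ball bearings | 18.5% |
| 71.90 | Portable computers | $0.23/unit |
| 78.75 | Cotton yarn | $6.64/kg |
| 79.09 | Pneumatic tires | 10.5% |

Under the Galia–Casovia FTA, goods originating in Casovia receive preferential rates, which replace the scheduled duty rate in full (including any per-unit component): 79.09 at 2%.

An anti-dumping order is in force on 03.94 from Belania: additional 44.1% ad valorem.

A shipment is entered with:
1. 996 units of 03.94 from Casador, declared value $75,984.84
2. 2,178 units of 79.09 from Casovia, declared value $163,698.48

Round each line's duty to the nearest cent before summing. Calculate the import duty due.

Line 1 (03.94, Casador, 996 units, $75,984.84):
Base rate for 03.94 is $5.15/unit.
The additional-duty order on 03.94 targets Belania, not Casador; it does not apply.
Duty = 996 × $5.15 = $5,129.40.
Line 2 (79.09, Casovia, 2,178 units, $163,698.48):
Base rate for 79.09 is 10.5%.
Origin Casovia qualifies under the Galia–Casovia agreement and 79.09 is covered: preferential rate 2% applies instead.
Duty = $163,698.48 × 2% = $3,273.97.
Total = $5,129.40 + $3,273.97 = $8,403.37.

$8,403.37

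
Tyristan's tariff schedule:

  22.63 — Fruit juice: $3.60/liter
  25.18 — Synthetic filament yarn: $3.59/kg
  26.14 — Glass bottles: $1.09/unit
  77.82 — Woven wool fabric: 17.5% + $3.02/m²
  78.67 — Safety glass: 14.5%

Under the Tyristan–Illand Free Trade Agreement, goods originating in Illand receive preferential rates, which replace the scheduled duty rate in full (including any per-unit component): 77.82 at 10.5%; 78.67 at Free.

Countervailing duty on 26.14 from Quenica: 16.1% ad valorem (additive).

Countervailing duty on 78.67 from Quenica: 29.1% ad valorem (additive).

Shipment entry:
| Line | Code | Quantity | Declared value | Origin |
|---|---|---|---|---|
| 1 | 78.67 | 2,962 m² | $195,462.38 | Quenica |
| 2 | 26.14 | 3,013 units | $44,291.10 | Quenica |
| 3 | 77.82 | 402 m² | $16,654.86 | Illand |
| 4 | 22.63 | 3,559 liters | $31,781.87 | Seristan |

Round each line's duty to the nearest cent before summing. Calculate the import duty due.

$110,197.80

Line 1 (78.67, Quenica, 2,962 m², $195,462.38):
Base rate for 78.67 is 14.5%.
78.67 has an FTA preferential rate, but origin Quenica is not Illand; base rate stands.
Additional duty on 78.67 from Quenica: +29.1%. Applied ad valorem rate: 14.5% + 29.1% = 43.6%.
Duty = $195,462.38 × 43.6% = $85,221.60.
Line 2 (26.14, Quenica, 3,013 units, $44,291.10):
Base rate for 26.14 is $1.09/unit.
Additional duty on 26.14 from Quenica: +16.1% ad valorem. Applied ad valorem rate = 16.1%.
Duty = $44,291.10 × 16.1% + 3,013 × $1.09 = $10,415.04.
Line 3 (77.82, Illand, 402 m², $16,654.86):
Base rate for 77.82 is 17.5% + $3.02/m².
Origin Illand qualifies under the Tyristan–Illand agreement and 77.82 is covered: preferential rate 10.5% applies instead.
Duty = $16,654.86 × 10.5% = $1,748.76.
Line 4 (22.63, Seristan, 3,559 liters, $31,781.87):
Base rate for 22.63 is $3.60/liter.
Duty = 3,559 × $3.60 = $12,812.40.
Total = $85,221.60 + $10,415.04 + $1,748.76 + $12,812.40 = $110,197.80.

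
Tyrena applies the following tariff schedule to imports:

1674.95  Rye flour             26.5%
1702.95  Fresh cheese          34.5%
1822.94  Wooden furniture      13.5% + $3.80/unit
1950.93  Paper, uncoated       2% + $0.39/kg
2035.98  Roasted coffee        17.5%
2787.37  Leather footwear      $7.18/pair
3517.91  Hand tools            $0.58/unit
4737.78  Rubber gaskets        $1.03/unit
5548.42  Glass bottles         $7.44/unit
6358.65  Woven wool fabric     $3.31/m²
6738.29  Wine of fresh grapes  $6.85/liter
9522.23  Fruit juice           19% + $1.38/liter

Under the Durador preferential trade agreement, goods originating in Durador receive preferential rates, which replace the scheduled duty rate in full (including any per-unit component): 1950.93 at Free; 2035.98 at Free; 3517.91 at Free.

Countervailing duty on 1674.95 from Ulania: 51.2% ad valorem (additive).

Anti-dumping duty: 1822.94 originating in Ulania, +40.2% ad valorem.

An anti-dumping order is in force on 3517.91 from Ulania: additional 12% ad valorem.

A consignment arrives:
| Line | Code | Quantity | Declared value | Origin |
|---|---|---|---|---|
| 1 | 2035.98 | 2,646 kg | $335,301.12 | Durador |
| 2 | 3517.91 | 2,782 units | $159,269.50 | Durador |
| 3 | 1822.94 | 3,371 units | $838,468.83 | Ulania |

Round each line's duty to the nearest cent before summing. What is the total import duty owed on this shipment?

$463,067.56

Line 1 (2035.98, Durador, 2,646 kg, $335,301.12):
Base rate for 2035.98 is 17.5%.
Origin Durador qualifies under the Tyrena–Durador agreement and 2035.98 is covered: preferential rate Free applies instead.
Duty = $335,301.12 × 0% = $0.00.
Line 2 (3517.91, Durador, 2,782 units, $159,269.50):
Base rate for 3517.91 is $0.58/unit.
Origin Durador qualifies under the Tyrena–Durador agreement and 3517.91 is covered: preferential rate Free applies instead.
The additional-duty order on 3517.91 targets Ulania, not Durador; it does not apply.
Duty = $159,269.50 × 0% = $0.00.
Line 3 (1822.94, Ulania, 3,371 units, $838,468.83):
Base rate for 1822.94 is 13.5% + $3.80/unit.
Additional duty on 1822.94 from Ulania: +40.2%. Applied ad valorem rate: 13.5% + 40.2% = 53.7%.
Duty = $838,468.83 × 53.7% + 3,371 × $3.80 = $463,067.56.
Total = $0.00 + $0.00 + $463,067.56 = $463,067.56.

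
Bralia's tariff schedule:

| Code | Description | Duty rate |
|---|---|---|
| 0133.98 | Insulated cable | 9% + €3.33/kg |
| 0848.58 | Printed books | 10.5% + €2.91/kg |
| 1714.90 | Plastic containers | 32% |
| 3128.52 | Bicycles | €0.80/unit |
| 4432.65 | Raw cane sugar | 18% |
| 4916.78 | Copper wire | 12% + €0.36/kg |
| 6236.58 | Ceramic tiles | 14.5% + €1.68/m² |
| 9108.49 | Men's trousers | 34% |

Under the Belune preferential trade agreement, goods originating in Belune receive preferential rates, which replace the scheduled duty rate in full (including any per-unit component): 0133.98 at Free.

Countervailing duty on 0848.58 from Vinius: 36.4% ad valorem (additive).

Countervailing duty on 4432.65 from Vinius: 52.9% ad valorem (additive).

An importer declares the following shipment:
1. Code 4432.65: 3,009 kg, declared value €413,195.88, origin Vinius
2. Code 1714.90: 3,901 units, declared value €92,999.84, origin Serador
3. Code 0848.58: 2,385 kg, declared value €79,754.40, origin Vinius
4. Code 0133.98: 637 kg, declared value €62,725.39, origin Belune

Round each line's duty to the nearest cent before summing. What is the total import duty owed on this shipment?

Line 1 (4432.65, Vinius, 3,009 kg, €413,195.88):
Base rate for 4432.65 is 18%.
Additional duty on 4432.65 from Vinius: +52.9%. Applied ad valorem rate: 18% + 52.9% = 70.9%.
Duty = €413,195.88 × 70.9% = €292,955.88.
Line 2 (1714.90, Serador, 3,901 units, €92,999.84):
Base rate for 1714.90 is 32%.
Duty = €92,999.84 × 32% = €29,759.95.
Line 3 (0848.58, Vinius, 2,385 kg, €79,754.40):
Base rate for 0848.58 is 10.5% + €2.91/kg.
Additional duty on 0848.58 from Vinius: +36.4%. Applied ad valorem rate: 10.5% + 36.4% = 46.9%.
Duty = €79,754.40 × 46.9% + 2,385 × €2.91 = €44,345.16.
Line 4 (0133.98, Belune, 637 kg, €62,725.39):
Base rate for 0133.98 is 9% + €3.33/kg.
Origin Belune qualifies under the Bralia–Belune agreement and 0133.98 is covered: preferential rate Free applies instead.
Duty = €62,725.39 × 0% = €0.00.
Total = €292,955.88 + €29,759.95 + €44,345.16 + €0.00 = €367,060.99.

€367,060.99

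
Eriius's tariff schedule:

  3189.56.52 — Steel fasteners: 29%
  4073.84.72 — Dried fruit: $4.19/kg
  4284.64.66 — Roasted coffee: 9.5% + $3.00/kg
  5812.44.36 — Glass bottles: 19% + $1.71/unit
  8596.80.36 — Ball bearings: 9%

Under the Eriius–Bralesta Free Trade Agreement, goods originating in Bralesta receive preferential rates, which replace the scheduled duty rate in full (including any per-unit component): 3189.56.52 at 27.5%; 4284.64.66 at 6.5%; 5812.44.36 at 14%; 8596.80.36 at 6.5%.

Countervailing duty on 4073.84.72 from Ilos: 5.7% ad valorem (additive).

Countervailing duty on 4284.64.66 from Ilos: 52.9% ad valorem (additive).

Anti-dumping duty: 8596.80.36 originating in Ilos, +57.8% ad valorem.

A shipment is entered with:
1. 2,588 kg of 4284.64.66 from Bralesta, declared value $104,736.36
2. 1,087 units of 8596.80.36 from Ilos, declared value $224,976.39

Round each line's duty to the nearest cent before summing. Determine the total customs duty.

$157,092.09

Line 1 (4284.64.66, Bralesta, 2,588 kg, $104,736.36):
Base rate for 4284.64.66 is 9.5% + $3.00/kg.
Origin Bralesta qualifies under the Eriius–Bralesta agreement and 4284.64.66 is covered: preferential rate 6.5% applies instead.
The additional-duty order on 4284.64.66 targets Ilos, not Bralesta; it does not apply.
Duty = $104,736.36 × 6.5% = $6,807.86.
Line 2 (8596.80.36, Ilos, 1,087 units, $224,976.39):
Base rate for 8596.80.36 is 9%.
8596.80.36 has an FTA preferential rate, but origin Ilos is not Bralesta; base rate stands.
Additional duty on 8596.80.36 from Ilos: +57.8%. Applied ad valorem rate: 9% + 57.8% = 66.8%.
Duty = $224,976.39 × 66.8% = $150,284.23.
Total = $6,807.86 + $150,284.23 = $157,092.09.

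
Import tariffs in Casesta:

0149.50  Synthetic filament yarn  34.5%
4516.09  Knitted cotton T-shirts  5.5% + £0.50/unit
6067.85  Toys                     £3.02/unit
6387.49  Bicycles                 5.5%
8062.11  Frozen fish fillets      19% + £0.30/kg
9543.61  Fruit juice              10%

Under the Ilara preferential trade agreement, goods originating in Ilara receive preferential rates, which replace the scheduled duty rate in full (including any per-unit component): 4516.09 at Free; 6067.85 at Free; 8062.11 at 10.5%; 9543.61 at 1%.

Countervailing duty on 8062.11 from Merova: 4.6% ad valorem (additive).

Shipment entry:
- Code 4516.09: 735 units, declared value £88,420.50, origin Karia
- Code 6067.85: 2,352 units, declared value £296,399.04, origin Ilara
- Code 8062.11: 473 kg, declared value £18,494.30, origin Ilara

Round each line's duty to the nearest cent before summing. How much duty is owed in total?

Line 1 (4516.09, Karia, 735 units, £88,420.50):
Base rate for 4516.09 is 5.5% + £0.50/unit.
4516.09 has an FTA preferential rate, but origin Karia is not Ilara; base rate stands.
Duty = £88,420.50 × 5.5% + 735 × £0.50 = £5,230.63.
Line 2 (6067.85, Ilara, 2,352 units, £296,399.04):
Base rate for 6067.85 is £3.02/unit.
Origin Ilara qualifies under the Casesta–Ilara agreement and 6067.85 is covered: preferential rate Free applies instead.
Duty = £296,399.04 × 0% = £0.00.
Line 3 (8062.11, Ilara, 473 kg, £18,494.30):
Base rate for 8062.11 is 19% + £0.30/kg.
Origin Ilara qualifies under the Casesta–Ilara agreement and 8062.11 is covered: preferential rate 10.5% applies instead.
The additional-duty order on 8062.11 targets Merova, not Ilara; it does not apply.
Duty = £18,494.30 × 10.5% = £1,941.90.
Total = £5,230.63 + £0.00 + £1,941.90 = £7,172.53.

£7,172.53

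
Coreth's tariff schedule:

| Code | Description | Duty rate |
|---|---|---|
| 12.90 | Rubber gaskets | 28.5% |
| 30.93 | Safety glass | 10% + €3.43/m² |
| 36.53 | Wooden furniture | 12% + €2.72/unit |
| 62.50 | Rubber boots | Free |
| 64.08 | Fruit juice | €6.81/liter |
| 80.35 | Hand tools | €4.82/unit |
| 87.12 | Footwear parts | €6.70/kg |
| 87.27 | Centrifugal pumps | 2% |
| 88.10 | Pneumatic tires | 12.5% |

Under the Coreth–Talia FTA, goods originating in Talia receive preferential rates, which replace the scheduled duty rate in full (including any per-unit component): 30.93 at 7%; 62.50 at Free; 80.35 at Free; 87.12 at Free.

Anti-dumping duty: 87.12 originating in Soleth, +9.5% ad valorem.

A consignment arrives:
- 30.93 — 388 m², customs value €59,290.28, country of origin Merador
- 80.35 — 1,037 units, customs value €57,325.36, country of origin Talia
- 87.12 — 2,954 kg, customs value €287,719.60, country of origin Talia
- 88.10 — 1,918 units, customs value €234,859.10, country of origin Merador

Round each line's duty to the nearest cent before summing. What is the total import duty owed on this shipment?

Line 1 (30.93, Merador, 388 m², €59,290.28):
Base rate for 30.93 is 10% + €3.43/m².
30.93 has an FTA preferential rate, but origin Merador is not Talia; base rate stands.
Duty = €59,290.28 × 10% + 388 × €3.43 = €7,259.87.
Line 2 (80.35, Talia, 1,037 units, €57,325.36):
Base rate for 80.35 is €4.82/unit.
Origin Talia qualifies under the Coreth–Talia agreement and 80.35 is covered: preferential rate Free applies instead.
Duty = €57,325.36 × 0% = €0.00.
Line 3 (87.12, Talia, 2,954 kg, €287,719.60):
Base rate for 87.12 is €6.70/kg.
Origin Talia qualifies under the Coreth–Talia agreement and 87.12 is covered: preferential rate Free applies instead.
The additional-duty order on 87.12 targets Soleth, not Talia; it does not apply.
Duty = €287,719.60 × 0% = €0.00.
Line 4 (88.10, Merador, 1,918 units, €234,859.10):
Base rate for 88.10 is 12.5%.
Duty = €234,859.10 × 12.5% = €29,357.39.
Total = €7,259.87 + €0.00 + €0.00 + €29,357.39 = €36,617.26.

€36,617.26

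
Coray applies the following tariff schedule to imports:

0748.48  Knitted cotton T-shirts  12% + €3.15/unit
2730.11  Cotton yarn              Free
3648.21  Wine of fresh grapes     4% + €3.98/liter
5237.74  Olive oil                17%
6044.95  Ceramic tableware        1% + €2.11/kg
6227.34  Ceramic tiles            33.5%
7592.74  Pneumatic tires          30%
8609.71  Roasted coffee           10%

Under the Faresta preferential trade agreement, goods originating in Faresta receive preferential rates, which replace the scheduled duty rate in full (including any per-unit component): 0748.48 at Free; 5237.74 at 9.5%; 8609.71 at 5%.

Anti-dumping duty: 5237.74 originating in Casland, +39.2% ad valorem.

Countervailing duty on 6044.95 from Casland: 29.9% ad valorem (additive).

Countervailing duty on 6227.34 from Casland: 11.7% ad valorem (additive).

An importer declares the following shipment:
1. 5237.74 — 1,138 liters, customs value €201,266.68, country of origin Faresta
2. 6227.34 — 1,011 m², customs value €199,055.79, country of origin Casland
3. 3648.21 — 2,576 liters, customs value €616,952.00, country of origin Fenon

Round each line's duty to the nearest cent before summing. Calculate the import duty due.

€144,024.11

Line 1 (5237.74, Faresta, 1,138 liters, €201,266.68):
Base rate for 5237.74 is 17%.
Origin Faresta qualifies under the Coray–Faresta agreement and 5237.74 is covered: preferential rate 9.5% applies instead.
The additional-duty order on 5237.74 targets Casland, not Faresta; it does not apply.
Duty = €201,266.68 × 9.5% = €19,120.33.
Line 2 (6227.34, Casland, 1,011 m², €199,055.79):
Base rate for 6227.34 is 33.5%.
Additional duty on 6227.34 from Casland: +11.7%. Applied ad valorem rate: 33.5% + 11.7% = 45.2%.
Duty = €199,055.79 × 45.2% = €89,973.22.
Line 3 (3648.21, Fenon, 2,576 liters, €616,952.00):
Base rate for 3648.21 is 4% + €3.98/liter.
Duty = €616,952.00 × 4% + 2,576 × €3.98 = €34,930.56.
Total = €19,120.33 + €89,973.22 + €34,930.56 = €144,024.11.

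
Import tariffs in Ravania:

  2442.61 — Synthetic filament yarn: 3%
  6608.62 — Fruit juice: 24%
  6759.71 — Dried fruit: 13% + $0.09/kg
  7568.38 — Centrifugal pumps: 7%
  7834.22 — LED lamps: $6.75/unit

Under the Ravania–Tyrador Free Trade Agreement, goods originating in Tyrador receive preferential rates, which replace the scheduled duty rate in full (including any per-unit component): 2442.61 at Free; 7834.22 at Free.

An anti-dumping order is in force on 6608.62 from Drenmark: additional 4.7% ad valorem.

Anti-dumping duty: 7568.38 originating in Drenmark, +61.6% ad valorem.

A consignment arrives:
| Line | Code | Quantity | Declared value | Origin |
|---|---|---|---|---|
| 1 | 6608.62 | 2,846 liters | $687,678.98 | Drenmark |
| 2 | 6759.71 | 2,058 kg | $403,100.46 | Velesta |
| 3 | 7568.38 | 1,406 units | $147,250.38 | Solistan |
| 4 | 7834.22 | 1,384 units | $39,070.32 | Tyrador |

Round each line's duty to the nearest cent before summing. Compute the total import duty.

Line 1 (6608.62, Drenmark, 2,846 liters, $687,678.98):
Base rate for 6608.62 is 24%.
Additional duty on 6608.62 from Drenmark: +4.7%. Applied ad valorem rate: 24% + 4.7% = 28.7%.
Duty = $687,678.98 × 28.7% = $197,363.87.
Line 2 (6759.71, Velesta, 2,058 kg, $403,100.46):
Base rate for 6759.71 is 13% + $0.09/kg.
Duty = $403,100.46 × 13% + 2,058 × $0.09 = $52,588.28.
Line 3 (7568.38, Solistan, 1,406 units, $147,250.38):
Base rate for 7568.38 is 7%.
The additional-duty order on 7568.38 targets Drenmark, not Solistan; it does not apply.
Duty = $147,250.38 × 7% = $10,307.53.
Line 4 (7834.22, Tyrador, 1,384 units, $39,070.32):
Base rate for 7834.22 is $6.75/unit.
Origin Tyrador qualifies under the Ravania–Tyrador agreement and 7834.22 is covered: preferential rate Free applies instead.
Duty = $39,070.32 × 0% = $0.00.
Total = $197,363.87 + $52,588.28 + $10,307.53 + $0.00 = $260,259.68.

$260,259.68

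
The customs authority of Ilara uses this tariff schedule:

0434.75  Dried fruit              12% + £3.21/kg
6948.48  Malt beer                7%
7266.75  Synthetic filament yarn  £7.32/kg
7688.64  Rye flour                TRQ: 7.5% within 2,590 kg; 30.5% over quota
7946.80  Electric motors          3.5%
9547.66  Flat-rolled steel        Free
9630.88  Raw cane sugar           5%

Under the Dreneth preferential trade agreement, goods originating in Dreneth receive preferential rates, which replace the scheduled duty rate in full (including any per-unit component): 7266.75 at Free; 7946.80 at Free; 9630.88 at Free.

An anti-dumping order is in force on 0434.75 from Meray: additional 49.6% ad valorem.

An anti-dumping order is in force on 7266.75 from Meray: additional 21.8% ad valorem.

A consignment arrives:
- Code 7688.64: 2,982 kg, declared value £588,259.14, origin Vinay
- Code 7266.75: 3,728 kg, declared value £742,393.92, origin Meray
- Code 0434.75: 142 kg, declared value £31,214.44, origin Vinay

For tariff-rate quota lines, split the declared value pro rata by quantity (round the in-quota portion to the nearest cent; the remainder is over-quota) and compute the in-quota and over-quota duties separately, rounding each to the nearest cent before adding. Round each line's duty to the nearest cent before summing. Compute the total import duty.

Line 1 (7688.64, Vinay, 2,982 kg, £588,259.14):
Code 7688.64 is under a tariff-rate quota (threshold 2,590 kg). In-quota: 2,590 kg at 7.5%; over-quota: 392 kg at 30.5%.
Pro-rata value split: in-quota = £588,259.14 × 2,590/2,982 = £510,929.30; over-quota = £588,259.14 − £510,929.30 = £77,329.84.
In-quota duty = £510,929.30 × 7.5% = £38,319.70. Over-quota duty = £77,329.84 × 30.5% = £23,585.60.
Line duty = £38,319.70 + £23,585.60 = £61,905.30.
Line 2 (7266.75, Meray, 3,728 kg, £742,393.92):
Base rate for 7266.75 is £7.32/kg.
7266.75 has an FTA preferential rate, but origin Meray is not Dreneth; base rate stands.
Additional duty on 7266.75 from Meray: +21.8% ad valorem. Applied ad valorem rate = 21.8%.
Duty = £742,393.92 × 21.8% + 3,728 × £7.32 = £189,130.83.
Line 3 (0434.75, Vinay, 142 kg, £31,214.44):
Base rate for 0434.75 is 12% + £3.21/kg.
The additional-duty order on 0434.75 targets Meray, not Vinay; it does not apply.
Duty = £31,214.44 × 12% + 142 × £3.21 = £4,201.55.
Total = £61,905.30 + £189,130.83 + £4,201.55 = £255,237.68.

£255,237.68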